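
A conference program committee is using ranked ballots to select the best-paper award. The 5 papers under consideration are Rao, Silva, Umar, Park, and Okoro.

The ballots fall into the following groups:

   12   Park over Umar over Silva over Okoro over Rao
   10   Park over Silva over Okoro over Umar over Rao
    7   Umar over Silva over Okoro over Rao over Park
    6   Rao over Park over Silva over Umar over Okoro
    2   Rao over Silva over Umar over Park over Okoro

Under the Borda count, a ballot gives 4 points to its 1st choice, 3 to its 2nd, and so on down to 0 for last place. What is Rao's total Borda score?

39

Borda scores:
  Rao: 12·0 + 10·0 + 7·1 + 6·4 + 2·4 = 39
  Silva: 12·2 + 10·3 + 7·3 + 6·2 + 2·3 = 93
  Umar: 12·3 + 10·1 + 7·4 + 6·1 + 2·2 = 84
  Park: 12·4 + 10·4 + 7·0 + 6·3 + 2·1 = 108
  Okoro: 12·1 + 10·2 + 7·2 + 6·0 + 2·0 = 46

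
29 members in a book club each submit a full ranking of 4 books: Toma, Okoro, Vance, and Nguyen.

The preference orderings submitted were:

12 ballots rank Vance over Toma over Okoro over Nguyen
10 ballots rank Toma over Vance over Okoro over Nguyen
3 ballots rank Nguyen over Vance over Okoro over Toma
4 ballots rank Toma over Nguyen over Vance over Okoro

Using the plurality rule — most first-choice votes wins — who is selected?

First-place vote totals:
  Toma: 14
  Okoro: 0
  Vance: 12
  Nguyen: 3
Toma has the most first-place votes.

Toma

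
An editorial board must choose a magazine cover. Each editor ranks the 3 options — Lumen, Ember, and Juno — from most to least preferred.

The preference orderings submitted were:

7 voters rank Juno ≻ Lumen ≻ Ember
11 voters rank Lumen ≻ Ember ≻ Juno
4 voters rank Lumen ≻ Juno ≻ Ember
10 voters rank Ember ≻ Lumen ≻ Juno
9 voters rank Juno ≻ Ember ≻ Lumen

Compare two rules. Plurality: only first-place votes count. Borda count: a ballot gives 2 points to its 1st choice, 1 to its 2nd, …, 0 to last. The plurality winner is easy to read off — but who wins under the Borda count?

Plurality first-place counts: Lumen 15, Ember 10, Juno 16 → Juno.
Borda totals: Lumen 47, Ember 40, Juno 36 → Lumen.

Lumen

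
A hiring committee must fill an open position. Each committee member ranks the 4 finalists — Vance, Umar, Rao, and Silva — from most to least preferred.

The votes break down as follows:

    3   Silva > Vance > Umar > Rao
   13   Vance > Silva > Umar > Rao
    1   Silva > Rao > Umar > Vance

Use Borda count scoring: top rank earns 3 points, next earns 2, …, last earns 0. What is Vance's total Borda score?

Borda scores:
  Vance: 3·2 + 13·3 + 0 = 45
  Umar: 3·1 + 13·1 + 1 = 17
  Rao: 3·0 + 13·0 + 2 = 2
  Silva: 3·3 + 13·2 + 3 = 38

45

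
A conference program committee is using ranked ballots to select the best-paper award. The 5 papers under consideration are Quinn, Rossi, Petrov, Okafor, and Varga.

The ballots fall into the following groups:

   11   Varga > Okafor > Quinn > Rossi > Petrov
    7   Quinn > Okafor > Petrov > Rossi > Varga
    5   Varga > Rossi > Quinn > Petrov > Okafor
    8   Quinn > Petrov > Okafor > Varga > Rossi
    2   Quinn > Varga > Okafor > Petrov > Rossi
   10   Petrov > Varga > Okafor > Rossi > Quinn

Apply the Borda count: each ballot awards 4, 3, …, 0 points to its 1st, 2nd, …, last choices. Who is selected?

Borda scores:
  Quinn: 11·2 + 7·4 + 5·2 + 8·4 + 2·4 + 10·0 = 100
  Rossi: 11·1 + 7·1 + 5·3 + 8·0 + 2·0 + 10·1 = 43
  Petrov: 11·0 + 7·2 + 5·1 + 8·3 + 2·1 + 10·4 = 85
  Okafor: 11·3 + 7·3 + 5·0 + 8·2 + 2·2 + 10·2 = 94
  Varga: 11·4 + 7·0 + 5·4 + 8·1 + 2·3 + 10·3 = 108
Varga has the highest total.

Varga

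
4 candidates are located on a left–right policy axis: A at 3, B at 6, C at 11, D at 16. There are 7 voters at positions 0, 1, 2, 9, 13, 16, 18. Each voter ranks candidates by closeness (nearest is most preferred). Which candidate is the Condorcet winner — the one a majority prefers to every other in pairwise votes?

With single-peaked preferences on a line, the Condorcet winner is the candidate closest to the median voter.
The median voter (position 9) is closest to C at 11.
Check: C vs A — voters closer to C: 4 of 7.

C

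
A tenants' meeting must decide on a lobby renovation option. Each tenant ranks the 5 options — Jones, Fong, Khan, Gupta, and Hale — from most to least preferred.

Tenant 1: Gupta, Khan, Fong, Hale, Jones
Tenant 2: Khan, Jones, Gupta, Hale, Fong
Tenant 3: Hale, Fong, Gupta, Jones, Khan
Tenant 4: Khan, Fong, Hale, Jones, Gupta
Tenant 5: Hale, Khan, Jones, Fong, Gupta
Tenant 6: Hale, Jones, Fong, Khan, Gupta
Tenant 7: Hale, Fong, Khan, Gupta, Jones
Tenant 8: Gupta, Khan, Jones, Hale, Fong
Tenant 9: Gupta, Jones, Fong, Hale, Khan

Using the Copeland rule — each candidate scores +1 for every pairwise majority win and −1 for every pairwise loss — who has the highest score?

Hale

Pairwise results:
  Jones vs Fong: Jones wins 5–4.
  Jones vs Khan: Khan wins 6–3.
  Jones vs Gupta: Gupta wins 5–4.
  Jones vs Hale: Hale wins 6–3.
  Fong vs Khan: Khan wins 5–4.
  Fong vs Gupta: Fong wins 5–4.
  Fong vs Hale: Hale wins 6–3.
  Khan vs Gupta: Khan wins 5–4.
  Khan vs Hale: Hale wins 5–4.
  Gupta vs Hale: Hale wins 5–4.
Copeland scores (wins − losses):
  Jones: 1 − 3 = -2
  Fong: 1 − 3 = -2
  Khan: 3 − 1 = 2
  Gupta: 1 − 3 = -2
  Hale: 4 − 0 = 4
Hale has the best Copeland score.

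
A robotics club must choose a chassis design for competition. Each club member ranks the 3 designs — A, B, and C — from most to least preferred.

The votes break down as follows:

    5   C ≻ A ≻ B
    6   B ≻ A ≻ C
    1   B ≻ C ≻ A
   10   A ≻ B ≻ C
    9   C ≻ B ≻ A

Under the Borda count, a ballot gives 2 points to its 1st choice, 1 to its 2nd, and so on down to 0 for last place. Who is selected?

B

Borda scores:
  A: 5·1 + 6·1 + 0 + 10·2 + 9·0 = 31
  B: 5·0 + 6·2 + 2 + 10·1 + 9·1 = 33
  C: 5·2 + 6·0 + 1 + 10·0 + 9·2 = 29
B has the highest total.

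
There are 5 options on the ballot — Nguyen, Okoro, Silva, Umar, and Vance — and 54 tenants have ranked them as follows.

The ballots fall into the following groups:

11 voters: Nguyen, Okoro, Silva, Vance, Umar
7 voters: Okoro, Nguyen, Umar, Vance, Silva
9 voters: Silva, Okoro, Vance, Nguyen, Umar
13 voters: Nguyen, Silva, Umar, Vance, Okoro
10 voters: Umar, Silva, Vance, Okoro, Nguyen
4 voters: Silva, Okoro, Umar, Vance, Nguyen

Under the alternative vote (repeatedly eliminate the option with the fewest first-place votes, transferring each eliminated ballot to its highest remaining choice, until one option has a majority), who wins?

Round 1: Nguyen 24, Silva 13, Umar 10, Okoro 7, Vance 0. Vance has the fewest and is eliminated.
Round 2: Nguyen 24, Silva 13, Umar 10, Okoro 7. Okoro has the fewest and is eliminated.
Round 3: Nguyen 31, Silva 13, Umar 10. Nguyen has a majority.

Nguyen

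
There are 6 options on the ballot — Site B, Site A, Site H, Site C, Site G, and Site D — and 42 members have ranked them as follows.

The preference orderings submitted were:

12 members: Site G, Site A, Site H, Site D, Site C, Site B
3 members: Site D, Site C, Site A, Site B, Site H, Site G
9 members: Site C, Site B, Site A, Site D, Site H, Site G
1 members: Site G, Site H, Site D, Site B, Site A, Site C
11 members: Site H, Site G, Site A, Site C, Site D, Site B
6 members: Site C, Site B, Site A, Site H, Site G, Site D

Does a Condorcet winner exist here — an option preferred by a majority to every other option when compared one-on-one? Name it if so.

Head-to-head results (42 voters total):
Site B vs Site A: Site A wins 26–16.
Site B vs Site H: Site H wins 24–18.
Site B vs Site C: Site C wins 41–1.
Site B vs Site G: Site G wins 24–18.
Site B vs Site D: Site D wins 27–15.
Site A vs Site H: Site A wins 30–12.
Site A vs Site C: Site A wins 24–18.
Site A vs Site G: Site G wins 24–18.
Site A vs Site D: Site A wins 38–4.
Site H vs Site C: Site H wins 24–18.
Site H vs Site G: Site H wins 29–13.
Site H vs Site D: Site H wins 30–12.
Site C vs Site G: Site G wins 24–18.
Site C vs Site D: Site C wins 26–16.
Site G vs Site D: Site G wins 30–12.
No candidate beats all others: Site A beats Site H beats Site G beats Site A, a majority cycle.

There is no Condorcet winner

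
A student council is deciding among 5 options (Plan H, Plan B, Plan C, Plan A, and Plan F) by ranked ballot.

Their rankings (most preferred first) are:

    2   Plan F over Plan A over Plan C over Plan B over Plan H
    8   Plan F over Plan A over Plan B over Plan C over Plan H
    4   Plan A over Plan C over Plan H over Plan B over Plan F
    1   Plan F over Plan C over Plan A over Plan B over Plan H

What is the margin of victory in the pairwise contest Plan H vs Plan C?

15

Ballots ranking Plan H above Plan C: 0.
Ballots ranking Plan C above Plan H: 2+8+4+1 = 15.
Plan C wins 15–0, a margin of 15.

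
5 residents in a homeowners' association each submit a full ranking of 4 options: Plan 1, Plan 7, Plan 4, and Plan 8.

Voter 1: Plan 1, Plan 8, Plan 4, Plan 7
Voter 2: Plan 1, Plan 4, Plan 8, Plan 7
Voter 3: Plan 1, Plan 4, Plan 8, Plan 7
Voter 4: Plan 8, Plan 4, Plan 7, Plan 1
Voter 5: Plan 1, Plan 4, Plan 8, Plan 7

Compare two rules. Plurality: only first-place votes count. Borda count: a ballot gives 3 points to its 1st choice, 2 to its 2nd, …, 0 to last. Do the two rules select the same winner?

Plurality first-place counts: Plan 1 4, Plan 7 0, Plan 4 0, Plan 8 1 → Plan 1.
Borda totals: Plan 1 12, Plan 7 1, Plan 4 9, Plan 8 8 → Plan 1.
The two rules agree on Plan 1.

Yes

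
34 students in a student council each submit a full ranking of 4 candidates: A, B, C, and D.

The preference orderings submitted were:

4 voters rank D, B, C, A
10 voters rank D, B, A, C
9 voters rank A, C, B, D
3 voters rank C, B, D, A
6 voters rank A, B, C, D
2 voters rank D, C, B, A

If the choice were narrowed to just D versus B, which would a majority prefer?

B

Ballots ranking D above B: 4+10+2 = 16.
Ballots ranking B above D: 9+3+6 = 18.
B wins the head-to-head, 18–16.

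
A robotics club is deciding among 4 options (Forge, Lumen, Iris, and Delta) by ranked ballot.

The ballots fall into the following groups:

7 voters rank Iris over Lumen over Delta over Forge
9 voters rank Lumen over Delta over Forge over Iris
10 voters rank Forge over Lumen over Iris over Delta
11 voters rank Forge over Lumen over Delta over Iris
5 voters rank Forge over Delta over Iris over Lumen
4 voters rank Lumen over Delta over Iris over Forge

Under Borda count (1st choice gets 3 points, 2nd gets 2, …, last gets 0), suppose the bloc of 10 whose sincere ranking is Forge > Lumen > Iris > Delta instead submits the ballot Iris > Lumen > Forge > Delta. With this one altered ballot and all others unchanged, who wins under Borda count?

Lumen

Borda totals with the altered ballot: Forge 67, Lumen 95, Iris 60, Delta 54.
The winner is unchanged: still Lumen.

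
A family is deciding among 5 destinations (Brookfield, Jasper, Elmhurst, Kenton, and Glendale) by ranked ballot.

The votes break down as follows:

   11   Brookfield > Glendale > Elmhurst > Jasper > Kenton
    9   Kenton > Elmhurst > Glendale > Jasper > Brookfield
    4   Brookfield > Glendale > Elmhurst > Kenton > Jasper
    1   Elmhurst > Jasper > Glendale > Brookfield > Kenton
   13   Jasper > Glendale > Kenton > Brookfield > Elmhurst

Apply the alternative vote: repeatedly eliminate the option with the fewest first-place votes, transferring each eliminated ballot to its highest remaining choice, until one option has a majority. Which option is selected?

Jasper

Round 1: Brookfield 15, Jasper 13, Kenton 9, Elmhurst 1, Glendale 0. Glendale has the fewest and is eliminated.
Round 2: Brookfield 15, Jasper 13, Kenton 9, Elmhurst 1. Elmhurst has the fewest and is eliminated.
Round 3: Brookfield 15, Jasper 14, Kenton 9. Kenton has the fewest and is eliminated.
Round 4: Jasper 23, Brookfield 15. Jasper has a majority.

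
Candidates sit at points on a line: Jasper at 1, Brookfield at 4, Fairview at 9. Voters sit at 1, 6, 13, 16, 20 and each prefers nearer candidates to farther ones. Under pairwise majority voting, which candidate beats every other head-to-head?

With single-peaked preferences on a line, the Condorcet winner is the candidate closest to the median voter.
The median voter (position 13) is closest to Fairview at 9.
Check: Fairview vs Brookfield — voters closer to Fairview: 3 of 5.

Fairview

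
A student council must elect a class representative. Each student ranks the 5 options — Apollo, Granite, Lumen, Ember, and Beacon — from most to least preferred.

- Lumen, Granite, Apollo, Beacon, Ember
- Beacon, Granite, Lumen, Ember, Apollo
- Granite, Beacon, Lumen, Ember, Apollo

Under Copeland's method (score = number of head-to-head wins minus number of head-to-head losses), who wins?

Pairwise results:
  Apollo vs Granite: Granite wins 3–0.
  Apollo vs Lumen: Lumen wins 3–0.
  Apollo vs Ember: Ember wins 2–1.
  Apollo vs Beacon: Beacon wins 2–1.
  Granite vs Lumen: Granite wins 2–1.
  Granite vs Ember: Granite wins 3–0.
  Granite vs Beacon: Granite wins 2–1.
  Lumen vs Ember: Lumen wins 3–0.
  Lumen vs Beacon: Beacon wins 2–1.
  Ember vs Beacon: Beacon wins 3–0.
Copeland scores (wins − losses):
  Apollo: 0 − 4 = -4
  Granite: 4 − 0 = 4
  Lumen: 2 − 2 = 0
  Ember: 1 − 3 = -2
  Beacon: 3 − 1 = 2
Granite has the best Copeland score.

Granite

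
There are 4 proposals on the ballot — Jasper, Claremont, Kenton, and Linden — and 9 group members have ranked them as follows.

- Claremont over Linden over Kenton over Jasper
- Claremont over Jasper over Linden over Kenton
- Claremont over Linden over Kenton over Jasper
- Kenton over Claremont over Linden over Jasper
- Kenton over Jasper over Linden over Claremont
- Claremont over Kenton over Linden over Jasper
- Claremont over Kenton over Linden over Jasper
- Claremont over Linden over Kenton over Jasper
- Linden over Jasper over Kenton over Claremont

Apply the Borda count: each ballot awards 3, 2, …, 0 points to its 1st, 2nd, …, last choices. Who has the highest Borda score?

Claremont

Borda scores:
  Jasper: 0 + 2 + 0 + 0 + 2 + 0 + 0 + 0 + 2 = 6
  Claremont: 3 + 3 + 3 + 2 + 0 + 3 + 3 + 3 + 0 = 20
  Kenton: 1 + 0 + 1 + 3 + 3 + 2 + 2 + 1 + 1 = 14
  Linden: 2 + 1 + 2 + 1 + 1 + 1 + 1 + 2 + 3 = 14
Claremont has the highest total.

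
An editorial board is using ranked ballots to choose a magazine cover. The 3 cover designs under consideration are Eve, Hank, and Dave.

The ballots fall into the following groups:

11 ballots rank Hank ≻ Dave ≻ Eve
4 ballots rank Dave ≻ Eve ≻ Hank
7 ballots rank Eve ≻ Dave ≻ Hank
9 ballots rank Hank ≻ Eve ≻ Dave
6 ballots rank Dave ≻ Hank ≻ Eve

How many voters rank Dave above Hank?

Ballots ranking Dave above Hank: 4+7+6 = 17.
Ballots ranking Hank above Dave: 11+9 = 20.
So 17 of 37 voters prefer Dave to Hank.

17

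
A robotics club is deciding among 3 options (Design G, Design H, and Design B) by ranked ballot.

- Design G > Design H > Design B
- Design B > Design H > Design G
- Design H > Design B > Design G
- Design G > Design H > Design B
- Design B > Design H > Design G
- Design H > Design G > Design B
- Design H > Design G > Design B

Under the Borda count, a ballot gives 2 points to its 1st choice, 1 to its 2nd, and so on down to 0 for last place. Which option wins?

Borda scores:
  Design G: 2 + 0 + 0 + 2 + 0 + 1 + 1 = 6
  Design H: 1 + 1 + 2 + 1 + 1 + 2 + 2 = 10
  Design B: 0 + 2 + 1 + 0 + 2 + 0 + 0 = 5
Design H has the highest total.

Design H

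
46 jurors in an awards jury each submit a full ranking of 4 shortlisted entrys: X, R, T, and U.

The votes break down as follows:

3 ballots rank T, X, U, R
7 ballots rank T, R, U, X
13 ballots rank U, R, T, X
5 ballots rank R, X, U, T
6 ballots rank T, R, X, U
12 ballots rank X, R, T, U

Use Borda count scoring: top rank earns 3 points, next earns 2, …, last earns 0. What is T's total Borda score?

73

Borda scores:
  X: 3·2 + 7·0 + 13·0 + 5·2 + 6·1 + 12·3 = 58
  R: 3·0 + 7·2 + 13·2 + 5·3 + 6·2 + 12·2 = 91
  T: 3·3 + 7·3 + 13·1 + 5·0 + 6·3 + 12·1 = 73
  U: 3·1 + 7·1 + 13·3 + 5·1 + 6·0 + 12·0 = 54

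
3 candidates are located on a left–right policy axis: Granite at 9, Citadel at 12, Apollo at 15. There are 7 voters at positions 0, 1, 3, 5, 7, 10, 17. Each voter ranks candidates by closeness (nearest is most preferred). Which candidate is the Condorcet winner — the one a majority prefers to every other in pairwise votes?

Granite

With single-peaked preferences on a line, the Condorcet winner is the candidate closest to the median voter.
The median voter (position 5) is closest to Granite at 9.
Check: Granite vs Citadel — voters closer to Granite: 6 of 7.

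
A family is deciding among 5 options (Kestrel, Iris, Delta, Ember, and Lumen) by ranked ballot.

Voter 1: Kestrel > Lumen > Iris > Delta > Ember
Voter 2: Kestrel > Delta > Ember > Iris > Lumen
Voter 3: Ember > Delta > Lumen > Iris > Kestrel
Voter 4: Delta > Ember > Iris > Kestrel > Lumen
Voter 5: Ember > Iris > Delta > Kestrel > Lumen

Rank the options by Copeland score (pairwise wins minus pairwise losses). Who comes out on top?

Delta

Pairwise results:
  Kestrel vs Iris: Iris wins 3–2.
  Kestrel vs Delta: Delta wins 3–2.
  Kestrel vs Ember: Ember wins 3–2.
  Kestrel vs Lumen: Kestrel wins 4–1.
  Iris vs Delta: Delta wins 3–2.
  Iris vs Ember: Ember wins 4–1.
  Iris vs Lumen: Iris wins 3–2.
  Delta vs Ember: Delta wins 3–2.
  Delta vs Lumen: Delta wins 4–1.
  Ember vs Lumen: Ember wins 4–1.
Copeland scores (wins − losses):
  Kestrel: 1 − 3 = -2
  Iris: 2 − 2 = 0
  Delta: 4 − 0 = 4
  Ember: 3 − 1 = 2
  Lumen: 0 − 4 = -4
Delta has the best Copeland score.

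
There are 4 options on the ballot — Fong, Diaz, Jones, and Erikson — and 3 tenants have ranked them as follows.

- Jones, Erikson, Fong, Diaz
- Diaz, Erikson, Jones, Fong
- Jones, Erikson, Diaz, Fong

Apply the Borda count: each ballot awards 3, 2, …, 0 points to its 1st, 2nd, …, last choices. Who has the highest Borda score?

Borda scores:
  Fong: 1 + 0 + 0 = 1
  Diaz: 0 + 3 + 1 = 4
  Jones: 3 + 1 + 3 = 7
  Erikson: 2 + 2 + 2 = 6
Jones has the highest total.

Jones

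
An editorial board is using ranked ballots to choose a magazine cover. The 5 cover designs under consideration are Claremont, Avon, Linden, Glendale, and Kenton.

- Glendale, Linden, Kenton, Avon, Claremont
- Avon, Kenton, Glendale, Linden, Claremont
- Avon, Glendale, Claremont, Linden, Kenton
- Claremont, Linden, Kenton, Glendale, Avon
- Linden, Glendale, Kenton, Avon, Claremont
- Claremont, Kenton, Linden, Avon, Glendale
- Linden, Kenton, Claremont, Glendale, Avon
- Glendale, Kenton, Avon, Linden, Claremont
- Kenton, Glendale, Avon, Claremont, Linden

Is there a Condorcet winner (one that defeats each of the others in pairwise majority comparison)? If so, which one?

Head-to-head results (9 voters total):
Claremont vs Avon: Avon wins 6–3.
Claremont vs Linden: Linden wins 5–4.
Claremont vs Glendale: Glendale wins 6–3.
Claremont vs Kenton: Kenton wins 6–3.
Avon vs Linden: Linden wins 5–4.
Avon vs Glendale: Glendale wins 6–3.
Avon vs Kenton: Kenton wins 7–2.
Linden vs Glendale: Glendale wins 5–4.
Linden vs Kenton: Linden wins 5–4.
Glendale vs Kenton: Kenton wins 5–4.
No candidate beats all others: Linden beats Kenton beats Glendale beats Linden, a majority cycle.

There is no Condorcet winner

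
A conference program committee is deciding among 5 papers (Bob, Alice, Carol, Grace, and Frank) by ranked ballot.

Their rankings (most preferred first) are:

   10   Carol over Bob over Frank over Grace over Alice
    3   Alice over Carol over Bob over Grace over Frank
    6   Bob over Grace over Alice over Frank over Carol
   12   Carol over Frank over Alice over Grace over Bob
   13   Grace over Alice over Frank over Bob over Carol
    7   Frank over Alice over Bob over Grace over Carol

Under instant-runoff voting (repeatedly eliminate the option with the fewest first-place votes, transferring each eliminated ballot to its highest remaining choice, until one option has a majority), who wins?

Round 1: Carol 22, Grace 13, Frank 7, Bob 6, Alice 3. Alice has the fewest and is eliminated.
Round 2: Carol 25, Grace 13, Frank 7, Bob 6. Bob has the fewest and is eliminated.
Round 3: Carol 25, Grace 19, Frank 7. Frank has the fewest and is eliminated.
Round 4: Grace 26, Carol 25. Grace has a majority.

Grace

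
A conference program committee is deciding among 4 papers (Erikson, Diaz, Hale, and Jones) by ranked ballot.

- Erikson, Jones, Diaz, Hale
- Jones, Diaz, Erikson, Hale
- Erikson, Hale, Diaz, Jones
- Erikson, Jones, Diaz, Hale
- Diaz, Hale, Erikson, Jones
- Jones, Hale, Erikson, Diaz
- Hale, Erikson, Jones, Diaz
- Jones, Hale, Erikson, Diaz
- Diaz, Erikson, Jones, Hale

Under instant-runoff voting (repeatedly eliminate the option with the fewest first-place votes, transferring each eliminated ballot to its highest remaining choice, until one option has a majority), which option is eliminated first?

Hale

Round 1: Erikson 3, Jones 3, Diaz 2, Hale 1. Hale has the fewest and is eliminated.
Round 2: Erikson 4, Jones 3, Diaz 2. Diaz has the fewest and is eliminated.
Round 3: Erikson 6, Jones 3. Erikson has a majority.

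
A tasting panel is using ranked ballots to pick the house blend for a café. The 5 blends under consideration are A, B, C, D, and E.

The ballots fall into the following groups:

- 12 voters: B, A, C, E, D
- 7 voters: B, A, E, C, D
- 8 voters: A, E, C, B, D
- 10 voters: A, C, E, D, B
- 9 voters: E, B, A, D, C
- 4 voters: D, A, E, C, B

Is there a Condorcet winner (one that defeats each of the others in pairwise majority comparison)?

Head-to-head results (50 voters total):
A vs B: B wins 28–22.
A vs C: A wins 50–0.
A vs D: A wins 46–4.
A vs E: A wins 41–9.
B vs C: B wins 28–22.
B vs D: B wins 36–14.
B vs E: E wins 31–19.
C vs D: C wins 37–13.
C vs E: E wins 28–22.
D vs E: E wins 46–4.
No candidate beats all others: A beats E beats B beats A, a majority cycle.

No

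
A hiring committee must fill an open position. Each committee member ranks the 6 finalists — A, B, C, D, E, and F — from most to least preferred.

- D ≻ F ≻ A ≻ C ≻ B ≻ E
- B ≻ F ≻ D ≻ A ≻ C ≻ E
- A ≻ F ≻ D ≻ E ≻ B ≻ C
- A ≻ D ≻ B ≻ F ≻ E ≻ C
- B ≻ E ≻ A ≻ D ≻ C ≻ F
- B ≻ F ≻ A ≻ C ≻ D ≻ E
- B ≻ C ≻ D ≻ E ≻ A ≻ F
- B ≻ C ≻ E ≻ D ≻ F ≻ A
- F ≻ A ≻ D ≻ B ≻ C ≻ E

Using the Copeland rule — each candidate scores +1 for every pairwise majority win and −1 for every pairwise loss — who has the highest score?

B

Pairwise results:
  A vs B: B wins 5–4.
  A vs C: A wins 7–2.
  A vs D: A wins 5–4.
  A vs E: A wins 6–3.
  A vs F: F wins 5–4.
  B vs C: B wins 8–1.
  B vs D: B wins 5–4.
  B vs E: B wins 8–1.
  B vs F: B wins 6–3.
  C vs D: D wins 6–3.
  C vs E: C wins 6–3.
  C vs F: F wins 6–3.
  D vs E: D wins 7–2.
  D vs F: D wins 5–4.
  E vs F: F wins 6–3.
Copeland scores (wins − losses):
  A: 3 − 2 = 1
  B: 5 − 0 = 5
  C: 1 − 4 = -3
  D: 3 − 2 = 1
  E: 0 − 5 = -5
  F: 3 − 2 = 1
B has the best Copeland score.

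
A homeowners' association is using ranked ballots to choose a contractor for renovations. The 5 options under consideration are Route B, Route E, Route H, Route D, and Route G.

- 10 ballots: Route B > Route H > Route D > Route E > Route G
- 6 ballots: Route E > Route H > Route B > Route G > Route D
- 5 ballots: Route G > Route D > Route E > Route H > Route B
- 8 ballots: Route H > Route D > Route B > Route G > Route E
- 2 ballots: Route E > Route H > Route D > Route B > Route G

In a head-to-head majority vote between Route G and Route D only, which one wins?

Route D

Ballots ranking Route G above Route D: 6+5 = 11.
Ballots ranking Route D above Route G: 10+8+2 = 20.
Route D wins the head-to-head, 20–11.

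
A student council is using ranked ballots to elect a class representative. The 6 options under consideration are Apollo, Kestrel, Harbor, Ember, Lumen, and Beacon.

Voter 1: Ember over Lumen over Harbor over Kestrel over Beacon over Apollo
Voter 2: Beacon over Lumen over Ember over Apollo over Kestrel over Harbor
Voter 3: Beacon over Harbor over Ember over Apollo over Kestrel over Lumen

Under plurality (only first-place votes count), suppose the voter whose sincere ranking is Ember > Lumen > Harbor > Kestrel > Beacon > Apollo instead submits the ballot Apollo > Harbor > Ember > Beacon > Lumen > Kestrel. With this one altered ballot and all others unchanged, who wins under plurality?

First-place totals with the altered ballot: Apollo 1, Kestrel 0, Harbor 0, Ember 0, Lumen 0, Beacon 2.
The winner is unchanged: still Beacon.

Beacon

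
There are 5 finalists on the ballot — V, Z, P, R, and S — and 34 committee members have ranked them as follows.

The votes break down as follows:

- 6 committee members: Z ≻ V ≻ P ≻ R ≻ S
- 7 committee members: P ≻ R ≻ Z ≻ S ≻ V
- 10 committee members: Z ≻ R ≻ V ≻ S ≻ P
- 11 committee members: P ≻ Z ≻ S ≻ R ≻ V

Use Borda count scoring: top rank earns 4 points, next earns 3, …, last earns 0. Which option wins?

Z

Borda scores:
  V: 6·3 + 7·0 + 10·2 + 11·0 = 38
  Z: 6·4 + 7·2 + 10·4 + 11·3 = 111
  P: 6·2 + 7·4 + 10·0 + 11·4 = 84
  R: 6·1 + 7·3 + 10·3 + 11·1 = 68
  S: 6·0 + 7·1 + 10·1 + 11·2 = 39
Z has the highest total.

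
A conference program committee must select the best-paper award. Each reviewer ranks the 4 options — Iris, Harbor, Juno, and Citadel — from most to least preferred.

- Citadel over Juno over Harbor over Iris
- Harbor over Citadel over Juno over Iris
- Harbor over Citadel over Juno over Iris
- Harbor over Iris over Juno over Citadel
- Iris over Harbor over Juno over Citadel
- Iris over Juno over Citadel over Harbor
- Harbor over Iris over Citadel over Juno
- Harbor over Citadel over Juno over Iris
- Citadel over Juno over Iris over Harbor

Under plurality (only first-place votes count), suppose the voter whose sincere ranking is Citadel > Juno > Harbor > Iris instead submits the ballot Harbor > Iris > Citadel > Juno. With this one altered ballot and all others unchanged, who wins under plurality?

First-place totals with the altered ballot: Iris 2, Harbor 6, Juno 0, Citadel 1.
The winner is unchanged: still Harbor.

Harbor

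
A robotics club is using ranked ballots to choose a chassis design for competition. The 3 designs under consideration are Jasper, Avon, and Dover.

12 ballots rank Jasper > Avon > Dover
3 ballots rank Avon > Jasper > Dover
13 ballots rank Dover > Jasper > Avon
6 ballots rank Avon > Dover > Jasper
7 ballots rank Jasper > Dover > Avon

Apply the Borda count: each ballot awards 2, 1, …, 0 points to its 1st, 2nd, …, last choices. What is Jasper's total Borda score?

54

Borda scores:
  Jasper: 12·2 + 3·1 + 13·1 + 6·0 + 7·2 = 54
  Avon: 12·1 + 3·2 + 13·0 + 6·2 + 7·0 = 30
  Dover: 12·0 + 3·0 + 13·2 + 6·1 + 7·1 = 39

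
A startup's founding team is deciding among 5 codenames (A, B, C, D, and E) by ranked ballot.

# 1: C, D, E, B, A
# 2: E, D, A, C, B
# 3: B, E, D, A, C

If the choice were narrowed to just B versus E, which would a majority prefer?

E

Ballots ranking B above E: 1.
Ballots ranking E above B: 2.
E wins the head-to-head, 2–1.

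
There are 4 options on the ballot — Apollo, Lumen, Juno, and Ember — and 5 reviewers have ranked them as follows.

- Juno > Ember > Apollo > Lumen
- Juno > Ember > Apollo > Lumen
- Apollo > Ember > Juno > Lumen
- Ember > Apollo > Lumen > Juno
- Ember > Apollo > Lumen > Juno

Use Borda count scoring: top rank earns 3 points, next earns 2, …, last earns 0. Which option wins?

Borda scores:
  Apollo: 1 + 1 + 3 + 2 + 2 = 9
  Lumen: 0 + 0 + 0 + 1 + 1 = 2
  Juno: 3 + 3 + 1 + 0 + 0 = 7
  Ember: 2 + 2 + 2 + 3 + 3 = 12
Ember has the highest total.

Ember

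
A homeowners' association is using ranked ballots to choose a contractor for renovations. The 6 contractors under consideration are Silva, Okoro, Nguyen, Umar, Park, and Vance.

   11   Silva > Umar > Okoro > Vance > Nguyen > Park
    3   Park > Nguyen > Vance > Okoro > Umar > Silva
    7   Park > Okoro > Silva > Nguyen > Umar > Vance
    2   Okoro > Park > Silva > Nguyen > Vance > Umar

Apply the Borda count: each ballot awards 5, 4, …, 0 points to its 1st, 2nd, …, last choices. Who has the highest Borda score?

Borda scores:
  Silva: 11·5 + 3·0 + 7·3 + 2·3 = 82
  Okoro: 11·3 + 3·2 + 7·4 + 2·5 = 77
  Nguyen: 11·1 + 3·4 + 7·2 + 2·2 = 41
  Umar: 11·4 + 3·1 + 7·1 + 2·0 = 54
  Park: 11·0 + 3·5 + 7·5 + 2·4 = 58
  Vance: 11·2 + 3·3 + 7·0 + 2·1 = 33
Silva has the highest total.

Silva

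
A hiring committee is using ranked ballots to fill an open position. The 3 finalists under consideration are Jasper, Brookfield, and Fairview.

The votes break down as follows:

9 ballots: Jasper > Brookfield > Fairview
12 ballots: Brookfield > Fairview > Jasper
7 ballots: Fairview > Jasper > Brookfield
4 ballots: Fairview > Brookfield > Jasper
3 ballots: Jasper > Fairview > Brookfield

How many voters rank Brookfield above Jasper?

16

Ballots ranking Brookfield above Jasper: 12+4 = 16.
Ballots ranking Jasper above Brookfield: 9+7+3 = 19.
So 16 of 35 voters prefer Brookfield to Jasper.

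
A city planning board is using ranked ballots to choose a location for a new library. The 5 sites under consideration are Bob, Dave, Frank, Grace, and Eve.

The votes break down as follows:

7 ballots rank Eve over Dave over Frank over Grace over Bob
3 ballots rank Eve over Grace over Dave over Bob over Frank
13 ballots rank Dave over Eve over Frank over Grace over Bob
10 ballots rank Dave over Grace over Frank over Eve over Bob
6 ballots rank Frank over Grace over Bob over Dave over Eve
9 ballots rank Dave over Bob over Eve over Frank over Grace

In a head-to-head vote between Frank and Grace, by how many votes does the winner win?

22

Ballots ranking Frank above Grace: 7+13+6+9 = 35.
Ballots ranking Grace above Frank: 3+10 = 13.
Frank wins 35–13, a margin of 22.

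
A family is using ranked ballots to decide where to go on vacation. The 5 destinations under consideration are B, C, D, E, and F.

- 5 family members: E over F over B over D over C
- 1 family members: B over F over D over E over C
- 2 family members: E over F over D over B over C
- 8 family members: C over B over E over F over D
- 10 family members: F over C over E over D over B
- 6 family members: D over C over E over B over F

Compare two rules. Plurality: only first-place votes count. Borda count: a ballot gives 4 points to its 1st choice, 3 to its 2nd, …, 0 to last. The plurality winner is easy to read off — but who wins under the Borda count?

C

Plurality first-place counts: B 1, C 8, D 6, E 7, F 10 → F.
Borda totals: B 46, C 80, D 45, E 77, F 72 → C.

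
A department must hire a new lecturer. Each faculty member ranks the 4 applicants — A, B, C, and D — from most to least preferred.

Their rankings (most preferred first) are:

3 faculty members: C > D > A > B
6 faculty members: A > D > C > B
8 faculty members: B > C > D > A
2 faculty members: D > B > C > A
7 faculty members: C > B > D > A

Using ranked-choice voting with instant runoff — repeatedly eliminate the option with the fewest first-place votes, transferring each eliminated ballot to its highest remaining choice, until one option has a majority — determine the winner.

C

Round 1: C 10, B 8, A 6, D 2. D has the fewest and is eliminated.
Round 2: B 10, C 10, A 6. A has the fewest and is eliminated.
Round 3: C 16, B 10. C has a majority.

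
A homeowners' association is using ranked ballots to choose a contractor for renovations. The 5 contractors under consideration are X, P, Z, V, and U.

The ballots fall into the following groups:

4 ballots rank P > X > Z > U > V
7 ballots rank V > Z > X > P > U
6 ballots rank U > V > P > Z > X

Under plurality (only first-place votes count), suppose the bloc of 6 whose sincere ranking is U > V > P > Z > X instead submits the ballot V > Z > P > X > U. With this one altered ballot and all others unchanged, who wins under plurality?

V

First-place totals with the altered ballot: X 0, P 4, Z 0, V 13, U 0.
The winner is unchanged: still V.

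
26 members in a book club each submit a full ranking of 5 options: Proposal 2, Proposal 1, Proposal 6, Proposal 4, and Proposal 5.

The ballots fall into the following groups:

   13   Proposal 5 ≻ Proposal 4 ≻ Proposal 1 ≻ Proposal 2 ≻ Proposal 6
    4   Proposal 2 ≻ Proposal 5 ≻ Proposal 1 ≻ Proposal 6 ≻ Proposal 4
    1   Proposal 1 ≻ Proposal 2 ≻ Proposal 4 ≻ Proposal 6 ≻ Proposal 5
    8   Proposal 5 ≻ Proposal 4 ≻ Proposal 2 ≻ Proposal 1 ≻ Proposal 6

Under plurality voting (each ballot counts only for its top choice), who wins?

First-place vote totals:
  Proposal 2: 4
  Proposal 1: 1
  Proposal 6: 0
  Proposal 4: 0
  Proposal 5: 21
Proposal 5 has the most first-place votes.

Proposal 5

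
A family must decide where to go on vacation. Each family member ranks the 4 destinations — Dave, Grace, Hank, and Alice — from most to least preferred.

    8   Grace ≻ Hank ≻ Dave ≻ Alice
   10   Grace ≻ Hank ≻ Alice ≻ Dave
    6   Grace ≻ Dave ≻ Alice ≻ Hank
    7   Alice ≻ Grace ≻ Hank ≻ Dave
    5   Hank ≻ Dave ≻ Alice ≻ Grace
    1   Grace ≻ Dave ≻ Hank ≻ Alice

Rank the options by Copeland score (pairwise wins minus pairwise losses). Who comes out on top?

Pairwise results:
  Dave vs Grace: Grace wins 32–5.
  Dave vs Hank: Hank wins 30–7.
  Dave vs Alice: Dave wins 20–17.
  Grace vs Hank: Grace wins 32–5.
  Grace vs Alice: Grace wins 25–12.
  Hank vs Alice: Hank wins 24–13.
Copeland scores (wins − losses):
  Dave: 1 − 2 = -1
  Grace: 3 − 0 = 3
  Hank: 2 − 1 = 1
  Alice: 0 − 3 = -3
Grace has the best Copeland score.

Grace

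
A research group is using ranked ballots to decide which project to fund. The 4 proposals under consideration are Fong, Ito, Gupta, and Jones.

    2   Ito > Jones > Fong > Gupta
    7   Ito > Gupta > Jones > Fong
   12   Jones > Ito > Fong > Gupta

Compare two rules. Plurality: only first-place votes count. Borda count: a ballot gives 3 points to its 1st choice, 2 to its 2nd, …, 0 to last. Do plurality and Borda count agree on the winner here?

No

Plurality first-place counts: Fong 0, Ito 9, Gupta 0, Jones 12 → Jones.
Borda totals: Fong 14, Ito 51, Gupta 14, Jones 47 → Ito.
The two rules disagree: plurality picks Jones, Borda picks Ito.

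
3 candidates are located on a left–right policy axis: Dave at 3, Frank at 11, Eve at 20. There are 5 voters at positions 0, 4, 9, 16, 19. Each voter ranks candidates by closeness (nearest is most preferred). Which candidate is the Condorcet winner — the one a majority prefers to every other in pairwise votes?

With single-peaked preferences on a line, the Condorcet winner is the candidate closest to the median voter.
The median voter (position 9) is closest to Frank at 11.
Check: Frank vs Dave — voters closer to Frank: 3 of 5.

Frank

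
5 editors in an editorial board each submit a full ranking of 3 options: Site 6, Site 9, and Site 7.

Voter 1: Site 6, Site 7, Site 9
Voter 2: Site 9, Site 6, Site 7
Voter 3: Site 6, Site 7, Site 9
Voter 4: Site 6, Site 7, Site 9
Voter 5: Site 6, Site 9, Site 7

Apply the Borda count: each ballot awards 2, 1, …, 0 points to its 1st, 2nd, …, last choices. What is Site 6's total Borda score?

9

Borda scores:
  Site 6: 2 + 1 + 2 + 2 + 2 = 9
  Site 9: 0 + 2 + 0 + 0 + 1 = 3
  Site 7: 1 + 0 + 1 + 1 + 0 = 3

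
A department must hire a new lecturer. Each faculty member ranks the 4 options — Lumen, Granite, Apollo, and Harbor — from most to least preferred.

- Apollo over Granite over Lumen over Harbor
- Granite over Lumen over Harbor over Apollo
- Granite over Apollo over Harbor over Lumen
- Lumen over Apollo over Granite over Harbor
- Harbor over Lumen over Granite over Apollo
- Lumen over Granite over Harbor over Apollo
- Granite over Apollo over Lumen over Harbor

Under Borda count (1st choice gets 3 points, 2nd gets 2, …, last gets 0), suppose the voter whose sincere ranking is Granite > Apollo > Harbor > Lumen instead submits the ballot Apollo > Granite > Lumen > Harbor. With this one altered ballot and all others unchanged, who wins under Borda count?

Borda totals with the altered ballot: Lumen 13, Granite 14, Apollo 10, Harbor 5.
The winner is unchanged: still Granite.

Granite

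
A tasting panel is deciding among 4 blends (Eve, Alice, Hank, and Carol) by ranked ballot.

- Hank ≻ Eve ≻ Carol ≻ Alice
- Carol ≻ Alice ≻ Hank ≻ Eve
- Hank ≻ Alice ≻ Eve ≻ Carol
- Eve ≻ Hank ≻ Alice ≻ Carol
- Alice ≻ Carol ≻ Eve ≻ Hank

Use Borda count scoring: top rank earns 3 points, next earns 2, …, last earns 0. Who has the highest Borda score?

Hank

Borda scores:
  Eve: 2 + 0 + 1 + 3 + 1 = 7
  Alice: 0 + 2 + 2 + 1 + 3 = 8
  Hank: 3 + 1 + 3 + 2 + 0 = 9
  Carol: 1 + 3 + 0 + 0 + 2 = 6
Hank has the highest total.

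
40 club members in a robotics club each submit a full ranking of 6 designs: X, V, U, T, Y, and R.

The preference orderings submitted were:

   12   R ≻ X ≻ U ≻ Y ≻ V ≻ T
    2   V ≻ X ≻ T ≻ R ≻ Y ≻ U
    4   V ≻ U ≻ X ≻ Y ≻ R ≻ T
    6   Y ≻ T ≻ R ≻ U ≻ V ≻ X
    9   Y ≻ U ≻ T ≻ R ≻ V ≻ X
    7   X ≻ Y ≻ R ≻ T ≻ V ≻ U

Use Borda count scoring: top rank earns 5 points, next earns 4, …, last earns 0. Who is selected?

Borda scores:
  X: 12·4 + 2·4 + 4·3 + 6·0 + 9·0 + 7·5 = 103
  V: 12·1 + 2·5 + 4·5 + 6·1 + 9·1 + 7·1 = 64
  U: 12·3 + 2·0 + 4·4 + 6·2 + 9·4 + 7·0 = 100
  T: 12·0 + 2·3 + 4·0 + 6·4 + 9·3 + 7·2 = 71
  Y: 12·2 + 2·1 + 4·2 + 6·5 + 9·5 + 7·4 = 137
  R: 12·5 + 2·2 + 4·1 + 6·3 + 9·2 + 7·3 = 125
Y has the highest total.

Y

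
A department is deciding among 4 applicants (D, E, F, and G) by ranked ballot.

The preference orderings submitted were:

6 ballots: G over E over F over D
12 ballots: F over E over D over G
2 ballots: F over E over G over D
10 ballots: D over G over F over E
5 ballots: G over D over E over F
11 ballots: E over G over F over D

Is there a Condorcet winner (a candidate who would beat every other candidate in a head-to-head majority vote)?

No

Head-to-head results (46 voters total):
D vs E: E wins 31–15.
D vs F: F wins 31–15.
D vs G: G wins 24–22.
E vs F: F wins 24–22.
E vs G: E wins 25–21.
F vs G: G wins 32–14.
No candidate beats all others: E beats G beats F beats E, a majority cycle.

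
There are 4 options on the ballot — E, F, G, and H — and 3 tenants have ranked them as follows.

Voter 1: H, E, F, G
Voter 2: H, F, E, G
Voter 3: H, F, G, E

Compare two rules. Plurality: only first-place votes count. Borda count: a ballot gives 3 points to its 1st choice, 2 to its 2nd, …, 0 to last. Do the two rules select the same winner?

Plurality first-place counts: E 0, F 0, G 0, H 3 → H.
Borda totals: E 3, F 5, G 1, H 9 → H.
The two rules agree on H.

Yes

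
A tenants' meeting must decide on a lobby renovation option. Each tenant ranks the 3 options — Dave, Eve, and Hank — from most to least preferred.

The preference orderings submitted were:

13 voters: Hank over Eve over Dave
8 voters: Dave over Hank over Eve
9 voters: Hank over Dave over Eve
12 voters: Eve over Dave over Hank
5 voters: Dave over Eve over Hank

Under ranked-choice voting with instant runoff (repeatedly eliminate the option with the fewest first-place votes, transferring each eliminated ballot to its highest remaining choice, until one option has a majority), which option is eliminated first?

Round 1: Hank 22, Dave 13, Eve 12. Eve has the fewest and is eliminated.
Round 2: Dave 25, Hank 22. Dave has a majority.

Eve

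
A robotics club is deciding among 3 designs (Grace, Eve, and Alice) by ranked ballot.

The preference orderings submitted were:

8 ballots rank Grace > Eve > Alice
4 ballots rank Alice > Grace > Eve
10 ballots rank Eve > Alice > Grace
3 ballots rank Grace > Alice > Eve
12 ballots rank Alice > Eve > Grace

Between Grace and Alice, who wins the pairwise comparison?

Alice

Ballots ranking Grace above Alice: 8+3 = 11.
Ballots ranking Alice above Grace: 4+10+12 = 26.
Alice wins the head-to-head, 26–11.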